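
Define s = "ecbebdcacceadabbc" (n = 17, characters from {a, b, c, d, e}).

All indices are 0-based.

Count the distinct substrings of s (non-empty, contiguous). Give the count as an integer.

sorted suffixes:
  #0 SA[0]=13  'abbc'
  #1 SA[1]=7  'acceadabbc'
  #2 SA[2]=11  'adabbc'
  #3 SA[3]=14  'bbc'
  #4 SA[4]=15  'bc'
  #5 SA[5]=4  'bdcacceadabbc'
  #6 SA[6]=2  'bebdcacceadabbc'
  #7 SA[7]=16  'c'
  #8 SA[8]=6  'cacceadabbc'
  #9 SA[9]=1  'cbebdcacceadabbc'
  #10 SA[10]=8  'cceadabbc'
  #11 SA[11]=9  'ceadabbc'
  #12 SA[12]=12  'dabbc'
  #13 SA[13]=5  'dcacceadabbc'
  #14 SA[14]=10  'eadabbc'
  #15 SA[15]=3  'ebdcacceadabbc'
  #16 SA[16]=0  'ecbebdcacceadabbc'

SA = [13, 7, 11, 14, 15, 4, 2, 16, 6, 1, 8, 9, 12, 5, 10, 3, 0]
rank  pair      lcp
   1  s[13:],s[7:]  1  'a'
   2  s[7:],s[11:]  1  'a'
   3  s[11:],s[14:]  0  ''
   4  s[14:],s[15:]  1  'b'
   5  s[15:],s[4:]  1  'b'
   6  s[4:],s[2:]  1  'b'
   7  s[2:],s[16:]  0  ''
   8  s[16:],s[6:]  1  'c'
   9  s[6:],s[1:]  1  'c'
  10  s[1:],s[8:]  1  'c'
  11  s[8:],s[9:]  1  'c'
  12  s[9:],s[12:]  0  ''
  13  s[12:],s[5:]  1  'd'
  14  s[5:],s[10:]  0  ''
  15  s[10:],s[3:]  1  'e'
  16  s[3:],s[0:]  1  'e'

n(n+1)/2 = 17·18/2 = 153
Σ LCP = 0 + 1 + 1 + 0 + 1 + 1 + 1 + 0 + 1 + 1 + 1 + 1 + 0 + 1 + 0 + 1 + 1 = 12
distinct = 153 − 12 = 141

141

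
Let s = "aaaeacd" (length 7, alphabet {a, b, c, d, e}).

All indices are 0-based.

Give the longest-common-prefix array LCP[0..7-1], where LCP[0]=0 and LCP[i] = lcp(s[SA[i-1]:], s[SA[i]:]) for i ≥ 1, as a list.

sorted suffixes:
  #0 SA[0]=0  'aaaeacd'
  #1 SA[1]=1  'aaeacd'
  #2 SA[2]=4  'acd'
  #3 SA[3]=2  'aeacd'
  #4 SA[4]=5  'cd'
  #5 SA[5]=6  'd'
  #6 SA[6]=3  'eacd'

SA = [0, 1, 4, 2, 5, 6, 3]
rank  pair      lcp
   1  s[0:],s[1:]  2  'aa'
   2  s[1:],s[4:]  1  'a'
   3  s[4:],s[2:]  1  'a'
   4  s[2:],s[5:]  0  ''
   5  s[5:],s[6:]  0  ''
   6  s[6:],s[3:]  0  ''

[0, 2, 1, 1, 0, 0, 0]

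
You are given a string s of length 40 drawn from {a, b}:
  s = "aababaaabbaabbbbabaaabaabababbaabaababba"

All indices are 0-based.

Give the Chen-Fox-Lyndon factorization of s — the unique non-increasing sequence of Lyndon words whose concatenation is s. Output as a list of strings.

["aabab", "aaabbaabbbbab", "aaabaabababbaabaababb", "a"]

emit factor 1: 'aabab' (i=0, period=5)
emit factor 2: 'aaabbaabbbbab' (i=5, period=13)
emit factor 3: 'aaabaabababbaabaababb' (i=18, period=21)
emit factor 4: 'a' (i=39, period=1)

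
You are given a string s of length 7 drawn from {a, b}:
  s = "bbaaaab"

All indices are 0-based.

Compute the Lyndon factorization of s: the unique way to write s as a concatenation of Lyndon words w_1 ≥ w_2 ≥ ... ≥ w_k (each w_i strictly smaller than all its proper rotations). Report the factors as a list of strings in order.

["b", "b", "aaaab"]

emit factor 1: 'b' (i=0, period=1)
emit factor 2: 'b' (i=1, period=1)
emit factor 3: 'aaaab' (i=2, period=5)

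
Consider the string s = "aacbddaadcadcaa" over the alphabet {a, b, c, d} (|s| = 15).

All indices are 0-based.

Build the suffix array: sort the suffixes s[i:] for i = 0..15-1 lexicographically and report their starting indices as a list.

rank | idx | suffix
   0 |  14 | a
   1 |  13 | aa
   2 |   0 | aacbddaadcadcaa
   3 |   6 | aadcadcaa
   4 |   1 | acbddaadcadcaa
   5 |  10 | adcaa
   6 |   7 | adcadcaa
   7 |   3 | bddaadcadcaa
   8 |  12 | caa
   9 |   9 | cadcaa
  10 |   2 | cbddaadcadcaa
  11 |   5 | daadcadcaa
  12 |  11 | dcaa
  13 |   8 | dcadcaa
  14 |   4 | ddaadcadcaa

[14, 13, 0, 6, 1, 10, 7, 3, 12, 9, 2, 5, 11, 8, 4]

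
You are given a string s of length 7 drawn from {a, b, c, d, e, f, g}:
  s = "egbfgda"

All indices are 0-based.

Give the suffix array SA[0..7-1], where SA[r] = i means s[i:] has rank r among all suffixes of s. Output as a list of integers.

rank | idx | suffix
   0 |   6 | a
   1 |   2 | bfgda
   2 |   5 | da
   3 |   0 | egbfgda
   4 |   3 | fgda
   5 |   1 | gbfgda
   6 |   4 | gda

[6, 2, 5, 0, 3, 1, 4]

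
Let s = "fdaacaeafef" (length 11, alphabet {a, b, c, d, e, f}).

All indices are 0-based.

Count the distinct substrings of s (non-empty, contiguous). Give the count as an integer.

rank→(start, suffix):
  0 → (2, 'aacaeafef')
  1 → (3, 'acaeafef')
  2 → (5, 'aeafef')
  3 → (7, 'afef')
  4 → (4, 'caeafef')
  5 → (1, 'daacaeafef')
  6 → (6, 'eafef')
  7 → (9, 'ef')
  8 → (10, 'f')
  9 → (0, 'fdaacaeafef')
  10 → (8, 'fef')

SA = [2, 3, 5, 7, 4, 1, 6, 9, 10, 0, 8]
rank  pair      lcp
   1  s[2:],s[3:]  1  'a'
   2  s[3:],s[5:]  1  'a'
   3  s[5:],s[7:]  1  'a'
   4  s[7:],s[4:]  0  ''
   5  s[4:],s[1:]  0  ''
   6  s[1:],s[6:]  0  ''
   7  s[6:],s[9:]  1  'e'
   8  s[9:],s[10:]  0  ''
   9  s[10:],s[0:]  1  'f'
  10  s[0:],s[8:]  1  'f'

n(n+1)/2 = 11·12/2 = 66
Σ LCP = 0 + 1 + 1 + 1 + 0 + 0 + 0 + 1 + 0 + 1 + 1 = 6
distinct = 66 − 6 = 60

60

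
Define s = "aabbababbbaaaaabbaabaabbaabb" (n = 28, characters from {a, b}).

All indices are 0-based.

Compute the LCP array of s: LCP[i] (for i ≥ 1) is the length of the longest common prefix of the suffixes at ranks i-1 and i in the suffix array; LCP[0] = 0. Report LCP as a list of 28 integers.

rank | idx | suffix
   0 |  10 | aaaaabbaabaabbaabb
   1 |  11 | aaaabbaabaabbaabb
   2 |  12 | aaabbaabaabbaabb
   3 |  17 | aabaabbaabb
   4 |  24 | aabb
   5 |  13 | aabbaabaabbaabb
   6 |  20 | aabbaabb
   7 |   0 | aabbababbbaaaaabbaabaabbaabb
   8 |  18 | abaabbaabb
   9 |   4 | ababbbaaaaabbaabaabbaabb
  10 |  25 | abb
  11 |  14 | abbaabaabbaabb
  12 |  21 | abbaabb
  13 |   1 | abbababbbaaaaabbaabaabbaabb
  14 |   6 | abbbaaaaabbaabaabbaabb
  15 |  27 | b
  16 |   9 | baaaaabbaabaabbaabb
  17 |  16 | baabaabbaabb
  18 |  23 | baabb
  19 |  19 | baabbaabb
  20 |   3 | bababbbaaaaabbaabaabbaabb
  21 |   5 | babbbaaaaabbaabaabbaabb
  22 |  26 | bb
  23 |   8 | bbaaaaabbaabaabbaabb
  24 |  15 | bbaabaabbaabb
  25 |  22 | bbaabb
  26 |   2 | bbababbbaaaaabbaabaabbaabb
  27 |   7 | bbbaaaaabbaabaabbaabb

SA = [10, 11, 12, 17, 24, 13, 20, 0, 18, 4, 25, 14, 21, 1, 6, 27, 9, 16, 23, 19, 3, 5, 26, 8, 15, 22, 2, 7]
rank  pair      lcp
   1  s[10:],s[11:]  4  'aaaa'
   2  s[11:],s[12:]  3  'aaa'
   3  s[12:],s[17:]  2  'aa'
   4  s[17:],s[24:]  3  'aab'
   5  s[24:],s[13:]  4  'aabb'
   6  s[13:],s[20:]  7  'aabbaab'
   7  s[20:],s[0:]  5  'aabba'
   8  s[0:],s[18:]  1  'a'
   9  s[18:],s[4:]  3  'aba'
  10  s[4:],s[25:]  2  'ab'
  11  s[25:],s[14:]  3  'abb'
  12  s[14:],s[21:]  6  'abbaab'
  13  s[21:],s[1:]  4  'abba'
  14  s[1:],s[6:]  3  'abb'
  15  s[6:],s[27:]  0  ''
  16  s[27:],s[9:]  1  'b'
  17  s[9:],s[16:]  3  'baa'
  18  s[16:],s[23:]  4  'baab'
  19  s[23:],s[19:]  5  'baabb'
  20  s[19:],s[3:]  2  'ba'
  21  s[3:],s[5:]  3  'bab'
  22  s[5:],s[26:]  1  'b'
  23  s[26:],s[8:]  2  'bb'
  24  s[8:],s[15:]  4  'bbaa'
  25  s[15:],s[22:]  5  'bbaab'
  26  s[22:],s[2:]  3  'bba'
  27  s[2:],s[7:]  2  'bb'

[0, 4, 3, 2, 3, 4, 7, 5, 1, 3, 2, 3, 6, 4, 3, 0, 1, 3, 4, 5, 2, 3, 1, 2, 4, 5, 3, 2]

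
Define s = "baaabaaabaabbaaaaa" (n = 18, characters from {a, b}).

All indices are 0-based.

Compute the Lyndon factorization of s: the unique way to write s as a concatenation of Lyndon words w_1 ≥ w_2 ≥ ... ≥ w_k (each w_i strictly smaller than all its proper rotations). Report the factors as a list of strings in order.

emit factor 1: 'b' (i=0, period=1)
emit factor 2: 'aaabaaabaabb' (i=1, period=12)
emit factor 3: 'a' (i=13, period=1)
emit factor 4: 'a' (i=14, period=1)
emit factor 5: 'a' (i=15, period=1)
emit factor 6: 'a' (i=16, period=1)
emit factor 7: 'a' (i=17, period=1)

["b", "aaabaaabaabb", "a", "a", "a", "a", "a"]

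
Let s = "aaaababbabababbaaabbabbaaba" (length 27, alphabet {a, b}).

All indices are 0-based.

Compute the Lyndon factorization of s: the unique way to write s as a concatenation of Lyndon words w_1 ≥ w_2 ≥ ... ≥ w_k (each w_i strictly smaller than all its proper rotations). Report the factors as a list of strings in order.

["aaaababbabababbaaabbabbaab", "a"]

emit factor 1: 'aaaababbabababbaaabbabbaab' (i=0, period=26)
emit factor 2: 'a' (i=26, period=1)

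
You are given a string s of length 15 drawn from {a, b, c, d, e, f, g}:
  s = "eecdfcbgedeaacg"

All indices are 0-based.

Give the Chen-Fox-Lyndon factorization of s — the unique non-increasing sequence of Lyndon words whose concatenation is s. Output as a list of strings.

emit factor 1: 'e' (i=0, period=1)
emit factor 2: 'e' (i=1, period=1)
emit factor 3: 'cdf' (i=2, period=3)
emit factor 4: 'c' (i=5, period=1)
emit factor 5: 'bgede' (i=6, period=5)
emit factor 6: 'aacg' (i=11, period=4)

["e", "e", "cdf", "c", "bgede", "aacg"]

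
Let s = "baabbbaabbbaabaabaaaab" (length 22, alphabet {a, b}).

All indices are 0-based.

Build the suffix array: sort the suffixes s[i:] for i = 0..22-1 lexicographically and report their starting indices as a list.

rank→(start, suffix):
  0 → (17, 'aaaab')
  1 → (18, 'aaab')
  2 → (19, 'aab')
  3 → (14, 'aabaaaab')
  4 → (11, 'aabaabaaaab')
  5 → (6, 'aabbbaabaabaaaab')
  6 → (1, 'aabbbaabbbaabaabaaaab')
  7 → (20, 'ab')
  8 → (15, 'abaaaab')
  9 → (12, 'abaabaaaab')
  10 → (7, 'abbbaabaabaaaab')
  11 → (2, 'abbbaabbbaabaabaaaab')
  12 → (21, 'b')
  13 → (16, 'baaaab')
  14 → (13, 'baabaaaab')
  15 → (10, 'baabaabaaaab')
  16 → (5, 'baabbbaabaabaaaab')
  17 → (0, 'baabbbaabbbaabaabaaaab')
  18 → (9, 'bbaabaabaaaab')
  19 → (4, 'bbaabbbaabaabaaaab')
  20 → (8, 'bbbaabaabaaaab')
  21 → (3, 'bbbaabbbaabaabaaaab')

[17, 18, 19, 14, 11, 6, 1, 20, 15, 12, 7, 2, 21, 16, 13, 10, 5, 0, 9, 4, 8, 3]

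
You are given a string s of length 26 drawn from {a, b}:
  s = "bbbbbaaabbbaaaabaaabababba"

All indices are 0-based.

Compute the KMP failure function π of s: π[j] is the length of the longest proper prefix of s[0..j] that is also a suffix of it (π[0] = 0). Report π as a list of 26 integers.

π[0] = 0
j=1 s[j]='b': π[1]=1 (border 'b')
j=2 s[j]='b': π[2]=2 (border 'bb')
j=3 s[j]='b': π[3]=3 (border 'bbb')
j=4 s[j]='b': π[4]=4 (border 'bbbb')
j=5 s[j]='a': k: 4→3→2→1→0; π[5]=0 (border '')
j=6 s[j]='a': π[6]=0 (border '')
j=7 s[j]='a': π[7]=0 (border '')
j=8 s[j]='b': π[8]=1 (border 'b')
j=9 s[j]='b': π[9]=2 (border 'bb')
j=10 s[j]='b': π[10]=3 (border 'bbb')
j=11 s[j]='a': k: 3→2→1→0; π[11]=0 (border '')
j=12 s[j]='a': π[12]=0 (border '')
j=13 s[j]='a': π[13]=0 (border '')
j=14 s[j]='a': π[14]=0 (border '')
j=15 s[j]='b': π[15]=1 (border 'b')
j=16 s[j]='a': k: 1→0; π[16]=0 (border '')
j=17 s[j]='a': π[17]=0 (border '')
j=18 s[j]='a': π[18]=0 (border '')
j=19 s[j]='b': π[19]=1 (border 'b')
j=20 s[j]='a': k: 1→0; π[20]=0 (border '')
j=21 s[j]='b': π[21]=1 (border 'b')
j=22 s[j]='a': k: 1→0; π[22]=0 (border '')
j=23 s[j]='b': π[23]=1 (border 'b')
j=24 s[j]='b': π[24]=2 (border 'bb')
j=25 s[j]='a': k: 2→1→0; π[25]=0 (border '')

[0, 1, 2, 3, 4, 0, 0, 0, 1, 2, 3, 0, 0, 0, 0, 1, 0, 0, 0, 1, 0, 1, 0, 1, 2, 0]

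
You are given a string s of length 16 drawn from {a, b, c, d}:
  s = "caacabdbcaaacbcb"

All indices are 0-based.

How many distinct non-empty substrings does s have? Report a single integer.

115

rank | idx | suffix
   0 |   9 | aaacbcb
   1 |   1 | aacabdbcaaacbcb
   2 |  10 | aacbcb
   3 |   4 | abdbcaaacbcb
   4 |   2 | acabdbcaaacbcb
   5 |  11 | acbcb
   6 |  15 | b
   7 |   7 | bcaaacbcb
   8 |  13 | bcb
   9 |   5 | bdbcaaacbcb
  10 |   8 | caaacbcb
  11 |   0 | caacabdbcaaacbcb
  12 |   3 | cabdbcaaacbcb
  13 |  14 | cb
  14 |  12 | cbcb
  15 |   6 | dbcaaacbcb

SA = [9, 1, 10, 4, 2, 11, 15, 7, 13, 5, 8, 0, 3, 14, 12, 6]
[i] adj suffixes → lcp
  [1] 9/1 → 2 ('aa')
  [2] 1/10 → 3 ('aac')
  [3] 10/4 → 1 ('a')
  [4] 4/2 → 1 ('a')
  [5] 2/11 → 2 ('ac')
  [6] 11/15 → 0 ('')
  [7] 15/7 → 1 ('b')
  [8] 7/13 → 2 ('bc')
  [9] 13/5 → 1 ('b')
  [10] 5/8 → 0 ('')
  [11] 8/0 → 3 ('caa')
  [12] 0/3 → 2 ('ca')
  [13] 3/14 → 1 ('c')
  [14] 14/12 → 2 ('cb')
  [15] 12/6 → 0 ('')

n(n+1)/2 = 16·17/2 = 136
Σ LCP = 0 + 2 + 3 + 1 + 1 + 2 + 0 + 1 + 2 + 1 + 0 + 3 + 2 + 1 + 2 + 0 = 21
distinct = 136 − 21 = 115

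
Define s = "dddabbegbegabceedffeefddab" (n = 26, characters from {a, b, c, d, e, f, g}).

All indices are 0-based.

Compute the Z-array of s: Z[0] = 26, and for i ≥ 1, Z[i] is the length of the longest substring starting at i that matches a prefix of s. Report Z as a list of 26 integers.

Z[0]=26
i=1: outside box; Z[1]=2 grow→box=[1,3)
i=2: min(r-i=1, Z[1]=2)=1; Z[2]=1
i=3: outside box; Z[3]=0
i=4: outside box; Z[4]=0
i=5: outside box; Z[5]=0
i=6: outside box; Z[6]=0
i=7: outside box; Z[7]=0
i=8: outside box; Z[8]=0
i=9: outside box; Z[9]=0
i=10: outside box; Z[10]=0
i=11: outside box; Z[11]=0
i=12: outside box; Z[12]=0
i=13: outside box; Z[13]=0
i=14: outside box; Z[14]=0
i=15: outside box; Z[15]=0
i=16: outside box; Z[16]=1 grow→box=[16,17)
i=17: outside box; Z[17]=0
i=18: outside box; Z[18]=0
i=19: outside box; Z[19]=0
i=20: outside box; Z[20]=0
i=21: outside box; Z[21]=0
i=22: outside box; Z[22]=2 grow→box=[22,24)
i=23: min(r-i=1, Z[1]=2)=1; Z[23]=1
i=24: outside box; Z[24]=0
i=25: outside box; Z[25]=0

[26, 2, 1, 0, 0, 0, 0, 0, 0, 0, 0, 0, 0, 0, 0, 0, 1, 0, 0, 0, 0, 0, 2, 1, 0, 0]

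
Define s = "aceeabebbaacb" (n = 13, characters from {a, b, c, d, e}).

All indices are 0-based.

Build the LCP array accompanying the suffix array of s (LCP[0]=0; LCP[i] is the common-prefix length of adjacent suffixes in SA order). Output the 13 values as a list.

[0, 1, 1, 2, 0, 1, 1, 1, 0, 1, 0, 1, 1]

sorted suffixes:
  #0 SA[0]=9  'aacb'
  #1 SA[1]=4  'abebbaacb'
  #2 SA[2]=10  'acb'
  #3 SA[3]=0  'aceeabebbaacb'
  #4 SA[4]=12  'b'
  #5 SA[5]=8  'baacb'
  #6 SA[6]=7  'bbaacb'
  #7 SA[7]=5  'bebbaacb'
  #8 SA[8]=11  'cb'
  #9 SA[9]=1  'ceeabebbaacb'
  #10 SA[10]=3  'eabebbaacb'
  #11 SA[11]=6  'ebbaacb'
  #12 SA[12]=2  'eeabebbaacb'

SA = [9, 4, 10, 0, 12, 8, 7, 5, 11, 1, 3, 6, 2]
rank  pair      lcp
   1  s[9:],s[4:]  1  'a'
   2  s[4:],s[10:]  1  'a'
   3  s[10:],s[0:]  2  'ac'
   4  s[0:],s[12:]  0  ''
   5  s[12:],s[8:]  1  'b'
   6  s[8:],s[7:]  1  'b'
   7  s[7:],s[5:]  1  'b'
   8  s[5:],s[11:]  0  ''
   9  s[11:],s[1:]  1  'c'
  10  s[1:],s[3:]  0  ''
  11  s[3:],s[6:]  1  'e'
  12  s[6:],s[2:]  1  'e'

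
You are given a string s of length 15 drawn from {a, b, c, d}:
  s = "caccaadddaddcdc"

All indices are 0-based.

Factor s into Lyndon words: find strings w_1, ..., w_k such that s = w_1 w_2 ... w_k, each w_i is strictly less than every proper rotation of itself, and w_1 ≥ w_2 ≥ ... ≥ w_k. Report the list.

["c", "acc", "aadddaddcdc"]

emit factor 1: 'c' (i=0, period=1)
emit factor 2: 'acc' (i=1, period=3)
emit factor 3: 'aadddaddcdc' (i=4, period=11)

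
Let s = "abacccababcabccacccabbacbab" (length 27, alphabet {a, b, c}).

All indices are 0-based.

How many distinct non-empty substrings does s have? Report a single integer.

rank | idx | suffix
   0 |  25 | ab
   1 |   6 | ababcabccacccabbacbab
   2 |   0 | abacccababcabccacccabbacbab
   3 |  19 | abbacbab
   4 |   8 | abcabccacccabbacbab
   5 |  11 | abccacccabbacbab
   6 |  22 | acbab
   7 |   2 | acccababcabccacccabbacbab
   8 |  15 | acccabbacbab
   9 |  26 | b
  10 |  24 | bab
  11 |   7 | babcabccacccabbacbab
  12 |  21 | bacbab
  13 |   1 | bacccababcabccacccabbacbab
  14 |  20 | bbacbab
  15 |   9 | bcabccacccabbacbab
  16 |  12 | bccacccabbacbab
  17 |   5 | cababcabccacccabbacbab
  18 |  18 | cabbacbab
  19 |  10 | cabccacccabbacbab
  20 |  14 | cacccabbacbab
  21 |  23 | cbab
  22 |   4 | ccababcabccacccabbacbab
  23 |  17 | ccabbacbab
  24 |  13 | ccacccabbacbab
  25 |   3 | cccababcabccacccabbacbab
  26 |  16 | cccabbacbab

SA = [25, 6, 0, 19, 8, 11, 22, 2, 15, 26, 24, 7, 21, 1, 20, 9, 12, 5, 18, 10, 14, 23, 4, 17, 13, 3, 16]
i: (SA[i-1],SA[i]) lcp shared
  1: (25,6) 2 'ab'
  2: (6,0) 3 'aba'
  3: (0,19) 2 'ab'
  4: (19,8) 2 'ab'
  5: (8,11) 3 'abc'
  6: (11,22) 1 'a'
  7: (22,2) 2 'ac'
  8: (2,15) 6 'acccab'
  9: (15,26) 0 ''
  10: (26,24) 1 'b'
  11: (24,7) 3 'bab'
  12: (7,21) 2 'ba'
  13: (21,1) 3 'bac'
  14: (1,20) 1 'b'
  15: (20,9) 1 'b'
  16: (9,12) 2 'bc'
  17: (12,5) 0 ''
  18: (5,18) 3 'cab'
  19: (18,10) 3 'cab'
  20: (10,14) 2 'ca'
  21: (14,23) 1 'c'
  22: (23,4) 1 'c'
  23: (4,17) 4 'ccab'
  24: (17,13) 3 'cca'
  25: (13,3) 2 'cc'
  26: (3,16) 5 'cccab'

n(n+1)/2 = 27·28/2 = 378
Σ LCP = 0 + 2 + 3 + 2 + 2 + 3 + 1 + 2 + 6 + 0 + 1 + 3 + 2 + 3 + 1 + 1 + 2 + 0 + 3 + 3 + 2 + 1 + 1 + 4 + 3 + 2 + 5 = 58
distinct = 378 − 58 = 320

320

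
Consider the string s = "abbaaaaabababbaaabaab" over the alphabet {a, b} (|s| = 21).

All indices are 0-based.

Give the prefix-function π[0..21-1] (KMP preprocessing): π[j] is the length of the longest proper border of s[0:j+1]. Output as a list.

[0, 0, 0, 1, 1, 1, 1, 1, 2, 1, 2, 1, 2, 3, 4, 5, 6, 2, 1, 1, 2]

π[0] = 0
j=1 s[j]='b': π[1]=0 (border '')
j=2 s[j]='b': π[2]=0 (border '')
j=3 s[j]='a': π[3]=1 (border 'a')
j=4 s[j]='a': k: 1→0; π[4]=1 (border 'a')
j=5 s[j]='a': k: 1→0; π[5]=1 (border 'a')
j=6 s[j]='a': k: 1→0; π[6]=1 (border 'a')
j=7 s[j]='a': k: 1→0; π[7]=1 (border 'a')
j=8 s[j]='b': π[8]=2 (border 'ab')
j=9 s[j]='a': k: 2→0; π[9]=1 (border 'a')
j=10 s[j]='b': π[10]=2 (border 'ab')
j=11 s[j]='a': k: 2→0; π[11]=1 (border 'a')
j=12 s[j]='b': π[12]=2 (border 'ab')
j=13 s[j]='b': π[13]=3 (border 'abb')
j=14 s[j]='a': π[14]=4 (border 'abba')
j=15 s[j]='a': π[15]=5 (border 'abbaa')
j=16 s[j]='a': π[16]=6 (border 'abbaaa')
j=17 s[j]='b': k: 6→1; π[17]=2 (border 'ab')
j=18 s[j]='a': k: 2→0; π[18]=1 (border 'a')
j=19 s[j]='a': k: 1→0; π[19]=1 (border 'a')
j=20 s[j]='b': π[20]=2 (border 'ab')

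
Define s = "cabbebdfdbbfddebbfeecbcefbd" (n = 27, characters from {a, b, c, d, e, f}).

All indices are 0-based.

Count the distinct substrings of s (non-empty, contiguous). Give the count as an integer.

350

sorted suffixes:
  #0 SA[0]=1  'abbebdfdbbfddebbfeecbcefbd'
  #1 SA[1]=2  'bbebdfdbbfddebbfeecbcefbd'
  #2 SA[2]=9  'bbfddebbfeecbcefbd'
  #3 SA[3]=15  'bbfeecbcefbd'
  #4 SA[4]=21  'bcefbd'
  #5 SA[5]=25  'bd'
  #6 SA[6]=5  'bdfdbbfddebbfeecbcefbd'
  #7 SA[7]=3  'bebdfdbbfddebbfeecbcefbd'
  #8 SA[8]=10  'bfddebbfeecbcefbd'
  #9 SA[9]=16  'bfeecbcefbd'
  #10 SA[10]=0  'cabbebdfdbbfddebbfeecbcefbd'
  #11 SA[11]=20  'cbcefbd'
  #12 SA[12]=22  'cefbd'
  #13 SA[13]=26  'd'
  #14 SA[14]=8  'dbbfddebbfeecbcefbd'
  #15 SA[15]=12  'ddebbfeecbcefbd'
  #16 SA[16]=13  'debbfeecbcefbd'
  #17 SA[17]=6  'dfdbbfddebbfeecbcefbd'
  #18 SA[18]=14  'ebbfeecbcefbd'
  #19 SA[19]=4  'ebdfdbbfddebbfeecbcefbd'
  #20 SA[20]=19  'ecbcefbd'
  #21 SA[21]=18  'eecbcefbd'
  #22 SA[22]=23  'efbd'
  #23 SA[23]=24  'fbd'
  #24 SA[24]=7  'fdbbfddebbfeecbcefbd'
  #25 SA[25]=11  'fddebbfeecbcefbd'
  #26 SA[26]=17  'feecbcefbd'

SA = [1, 2, 9, 15, 21, 25, 5, 3, 10, 16, 0, 20, 22, 26, 8, 12, 13, 6, 14, 4, 19, 18, 23, 24, 7, 11, 17]
[i] adj suffixes → lcp
  [1] 1/2 → 0 ('')
  [2] 2/9 → 2 ('bb')
  [3] 9/15 → 3 ('bbf')
  [4] 15/21 → 1 ('b')
  [5] 21/25 → 1 ('b')
  [6] 25/5 → 2 ('bd')
  [7] 5/3 → 1 ('b')
  [8] 3/10 → 1 ('b')
  [9] 10/16 → 2 ('bf')
  [10] 16/0 → 0 ('')
  [11] 0/20 → 1 ('c')
  [12] 20/22 → 1 ('c')
  [13] 22/26 → 0 ('')
  [14] 26/8 → 1 ('d')
  [15] 8/12 → 1 ('d')
  [16] 12/13 → 1 ('d')
  [17] 13/6 → 1 ('d')
  [18] 6/14 → 0 ('')
  [19] 14/4 → 2 ('eb')
  [20] 4/19 → 1 ('e')
  [21] 19/18 → 1 ('e')
  [22] 18/23 → 1 ('e')
  [23] 23/24 → 0 ('')
  [24] 24/7 → 1 ('f')
  [25] 7/11 → 2 ('fd')
  [26] 11/17 → 1 ('f')

n(n+1)/2 = 27·28/2 = 378
Σ LCP = 0 + 0 + 2 + 3 + 1 + 1 + 2 + 1 + 1 + 2 + 0 + 1 + 1 + 0 + 1 + 1 + 1 + 1 + 0 + 2 + 1 + 1 + 1 + 0 + 1 + 2 + 1 = 28
distinct = 378 − 28 = 350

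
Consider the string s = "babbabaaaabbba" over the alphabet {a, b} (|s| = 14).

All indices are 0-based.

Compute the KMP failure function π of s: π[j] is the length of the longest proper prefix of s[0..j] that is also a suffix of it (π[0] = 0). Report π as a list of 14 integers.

[0, 0, 1, 1, 2, 3, 2, 0, 0, 0, 1, 1, 1, 2]

π[0] = 0
j=1 s[j]='a': π[1]=0 (border '')
j=2 s[j]='b': π[2]=1 (border 'b')
j=3 s[j]='b': k: 1→0; π[3]=1 (border 'b')
j=4 s[j]='a': π[4]=2 (border 'ba')
j=5 s[j]='b': π[5]=3 (border 'bab')
j=6 s[j]='a': k: 3→1; π[6]=2 (border 'ba')
j=7 s[j]='a': k: 2→0; π[7]=0 (border '')
j=8 s[j]='a': π[8]=0 (border '')
j=9 s[j]='a': π[9]=0 (border '')
j=10 s[j]='b': π[10]=1 (border 'b')
j=11 s[j]='b': k: 1→0; π[11]=1 (border 'b')
j=12 s[j]='b': k: 1→0; π[12]=1 (border 'b')
j=13 s[j]='a': π[13]=2 (border 'ba')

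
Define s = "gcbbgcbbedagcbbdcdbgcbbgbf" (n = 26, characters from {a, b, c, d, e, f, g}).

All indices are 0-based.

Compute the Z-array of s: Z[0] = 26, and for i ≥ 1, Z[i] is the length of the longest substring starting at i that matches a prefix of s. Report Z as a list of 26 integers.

[26, 0, 0, 0, 4, 0, 0, 0, 0, 0, 0, 4, 0, 0, 0, 0, 0, 0, 0, 5, 0, 0, 0, 1, 0, 0]

Z[0]=26
i=1: i≥r, start 0; Z[1]=0
i=2: i≥r, start 0; Z[2]=0
i=3: i≥r, start 0; Z[3]=0
i=4: i≥r, start 0; Z[4]=4 extend→box=[4,8)
i=5: min(r-i=3, Z[1]=0)=0; Z[5]=0
i=6: min(r-i=2, Z[2]=0)=0; Z[6]=0
i=7: min(r-i=1, Z[3]=0)=0; Z[7]=0
i=8: i≥r, start 0; Z[8]=0
i=9: i≥r, start 0; Z[9]=0
i=10: i≥r, start 0; Z[10]=0
i=11: i≥r, start 0; Z[11]=4 extend→box=[11,15)
i=12: min(r-i=3, Z[1]=0)=0; Z[12]=0
i=13: min(r-i=2, Z[2]=0)=0; Z[13]=0
i=14: min(r-i=1, Z[3]=0)=0; Z[14]=0
i=15: i≥r, start 0; Z[15]=0
i=16: i≥r, start 0; Z[16]=0
i=17: i≥r, start 0; Z[17]=0
i=18: i≥r, start 0; Z[18]=0
i=19: i≥r, start 0; Z[19]=5 extend→box=[19,24)
i=20: min(r-i=4, Z[1]=0)=0; Z[20]=0
i=21: min(r-i=3, Z[2]=0)=0; Z[21]=0
i=22: min(r-i=2, Z[3]=0)=0; Z[22]=0
i=23: min(r-i=1, Z[4]=4)=1; Z[23]=1
i=24: i≥r, start 0; Z[24]=0
i=25: i≥r, start 0; Z[25]=0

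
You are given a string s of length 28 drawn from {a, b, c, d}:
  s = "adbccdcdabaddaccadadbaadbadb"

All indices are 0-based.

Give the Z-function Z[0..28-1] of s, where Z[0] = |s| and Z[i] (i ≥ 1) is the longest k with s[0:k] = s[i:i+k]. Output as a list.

[28, 0, 0, 0, 0, 0, 0, 0, 1, 0, 2, 0, 0, 1, 0, 0, 2, 0, 3, 0, 0, 1, 3, 0, 0, 3, 0, 0]

Z[0]=28
i=1: i≥r, start 0; Z[1]=0
i=2: i≥r, start 0; Z[2]=0
i=3: i≥r, start 0; Z[3]=0
i=4: i≥r, start 0; Z[4]=0
i=5: i≥r, start 0; Z[5]=0
i=6: i≥r, start 0; Z[6]=0
i=7: i≥r, start 0; Z[7]=0
i=8: i≥r, start 0; Z[8]=1 grow→box=[8,9)
i=9: i≥r, start 0; Z[9]=0
i=10: i≥r, start 0; Z[10]=2 grow→box=[10,12)
i=11: min(r-i=1, Z[1]=0)=0; Z[11]=0
i=12: i≥r, start 0; Z[12]=0
i=13: i≥r, start 0; Z[13]=1 grow→box=[13,14)
i=14: i≥r, start 0; Z[14]=0
i=15: i≥r, start 0; Z[15]=0
i=16: i≥r, start 0; Z[16]=2 grow→box=[16,18)
i=17: min(r-i=1, Z[1]=0)=0; Z[17]=0
i=18: i≥r, start 0; Z[18]=3 grow→box=[18,21)
i=19: min(r-i=2, Z[1]=0)=0; Z[19]=0
i=20: min(r-i=1, Z[2]=0)=0; Z[20]=0
i=21: i≥r, start 0; Z[21]=1 grow→box=[21,22)
i=22: i≥r, start 0; Z[22]=3 grow→box=[22,25)
i=23: min(r-i=2, Z[1]=0)=0; Z[23]=0
i=24: min(r-i=1, Z[2]=0)=0; Z[24]=0
i=25: i≥r, start 0; Z[25]=3 grow→box=[25,28)
i=26: min(r-i=2, Z[1]=0)=0; Z[26]=0
i=27: min(r-i=1, Z[2]=0)=0; Z[27]=0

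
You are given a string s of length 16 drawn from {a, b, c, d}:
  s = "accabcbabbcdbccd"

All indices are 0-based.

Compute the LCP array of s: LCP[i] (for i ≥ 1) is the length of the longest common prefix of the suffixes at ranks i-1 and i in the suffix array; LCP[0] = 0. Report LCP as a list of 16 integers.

rank→(start, suffix):
  0 → (7, 'abbcdbccd')
  1 → (3, 'abcbabbcdbccd')
  2 → (0, 'accabcbabbcdbccd')
  3 → (6, 'babbcdbccd')
  4 → (8, 'bbcdbccd')
  5 → (4, 'bcbabbcdbccd')
  6 → (12, 'bccd')
  7 → (9, 'bcdbccd')
  8 → (2, 'cabcbabbcdbccd')
  9 → (5, 'cbabbcdbccd')
  10 → (1, 'ccabcbabbcdbccd')
  11 → (13, 'ccd')
  12 → (14, 'cd')
  13 → (10, 'cdbccd')
  14 → (15, 'd')
  15 → (11, 'dbccd')

SA = [7, 3, 0, 6, 8, 4, 12, 9, 2, 5, 1, 13, 14, 10, 15, 11]
[i] adj suffixes → lcp
  [1] 7/3 → 2 ('ab')
  [2] 3/0 → 1 ('a')
  [3] 0/6 → 0 ('')
  [4] 6/8 → 1 ('b')
  [5] 8/4 → 1 ('b')
  [6] 4/12 → 2 ('bc')
  [7] 12/9 → 2 ('bc')
  [8] 9/2 → 0 ('')
  [9] 2/5 → 1 ('c')
  [10] 5/1 → 1 ('c')
  [11] 1/13 → 2 ('cc')
  [12] 13/14 → 1 ('c')
  [13] 14/10 → 2 ('cd')
  [14] 10/15 → 0 ('')
  [15] 15/11 → 1 ('d')

[0, 2, 1, 0, 1, 1, 2, 2, 0, 1, 1, 2, 1, 2, 0, 1]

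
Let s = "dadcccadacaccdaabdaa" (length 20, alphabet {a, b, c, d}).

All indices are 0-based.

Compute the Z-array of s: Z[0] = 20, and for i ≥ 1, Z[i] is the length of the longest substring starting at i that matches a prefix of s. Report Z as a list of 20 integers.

[20, 0, 1, 0, 0, 0, 0, 2, 0, 0, 0, 0, 0, 2, 0, 0, 0, 2, 0, 0]

Z[0]=20
i=1: outside box; Z[1]=0
i=2: outside box; Z[2]=1 scan→box=[2,3)
i=3: outside box; Z[3]=0
i=4: outside box; Z[4]=0
i=5: outside box; Z[5]=0
i=6: outside box; Z[6]=0
i=7: outside box; Z[7]=2 scan→box=[7,9)
i=8: min(r-i=1, Z[1]=0)=0; Z[8]=0
i=9: outside box; Z[9]=0
i=10: outside box; Z[10]=0
i=11: outside box; Z[11]=0
i=12: outside box; Z[12]=0
i=13: outside box; Z[13]=2 scan→box=[13,15)
i=14: min(r-i=1, Z[1]=0)=0; Z[14]=0
i=15: outside box; Z[15]=0
i=16: outside box; Z[16]=0
i=17: outside box; Z[17]=2 scan→box=[17,19)
i=18: min(r-i=1, Z[1]=0)=0; Z[18]=0
i=19: outside box; Z[19]=0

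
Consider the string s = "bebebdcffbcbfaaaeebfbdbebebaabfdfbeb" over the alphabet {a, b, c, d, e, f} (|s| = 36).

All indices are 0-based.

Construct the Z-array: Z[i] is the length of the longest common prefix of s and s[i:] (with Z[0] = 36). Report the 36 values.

[36, 0, 3, 0, 1, 0, 0, 0, 0, 1, 0, 1, 0, 0, 0, 0, 0, 0, 1, 0, 1, 0, 5, 0, 3, 0, 1, 0, 0, 1, 0, 0, 0, 3, 0, 1]

Z[0]=36
i=1: fresh scan; Z[1]=0
i=2: fresh scan; Z[2]=3 extend→box=[2,5)
i=3: min(r-i=2, Z[1]=0)=0; Z[3]=0
i=4: min(r-i=1, Z[2]=3)=1; Z[4]=1
i=5: fresh scan; Z[5]=0
i=6: fresh scan; Z[6]=0
i=7: fresh scan; Z[7]=0
i=8: fresh scan; Z[8]=0
i=9: fresh scan; Z[9]=1 extend→box=[9,10)
i=10: fresh scan; Z[10]=0
i=11: fresh scan; Z[11]=1 extend→box=[11,12)
i=12: fresh scan; Z[12]=0
i=13: fresh scan; Z[13]=0
i=14: fresh scan; Z[14]=0
i=15: fresh scan; Z[15]=0
i=16: fresh scan; Z[16]=0
i=17: fresh scan; Z[17]=0
i=18: fresh scan; Z[18]=1 extend→box=[18,19)
i=19: fresh scan; Z[19]=0
i=20: fresh scan; Z[20]=1 extend→box=[20,21)
i=21: fresh scan; Z[21]=0
i=22: fresh scan; Z[22]=5 extend→box=[22,27)
i=23: min(r-i=4, Z[1]=0)=0; Z[23]=0
i=24: min(r-i=3, Z[2]=3)=3; Z[24]=3
i=25: min(r-i=2, Z[3]=0)=0; Z[25]=0
i=26: min(r-i=1, Z[4]=1)=1; Z[26]=1
i=27: fresh scan; Z[27]=0
i=28: fresh scan; Z[28]=0
i=29: fresh scan; Z[29]=1 extend→box=[29,30)
i=30: fresh scan; Z[30]=0
i=31: fresh scan; Z[31]=0
i=32: fresh scan; Z[32]=0
i=33: fresh scan; Z[33]=3 extend→box=[33,36)
i=34: min(r-i=2, Z[1]=0)=0; Z[34]=0
i=35: min(r-i=1, Z[2]=3)=1; Z[35]=1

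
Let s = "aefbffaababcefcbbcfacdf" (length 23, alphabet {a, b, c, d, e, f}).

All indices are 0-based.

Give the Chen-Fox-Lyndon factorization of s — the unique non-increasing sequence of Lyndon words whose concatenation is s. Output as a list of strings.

["aefbff", "aababcefcbbcfacdf"]

emit factor 1: 'aefbff' (i=0, period=6)
emit factor 2: 'aababcefcbbcfacdf' (i=6, period=17)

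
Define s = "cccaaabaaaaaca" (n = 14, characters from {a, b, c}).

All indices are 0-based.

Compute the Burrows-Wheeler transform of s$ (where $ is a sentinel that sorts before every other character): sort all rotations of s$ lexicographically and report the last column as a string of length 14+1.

rank  rotation         last
    0  $cccaaabaaaaaca  a
    1  a$cccaaabaaaaac  c
    2  aaaaaca$cccaaab  b
    3  aaaaca$cccaaaba  a
    4  aaabaaaaaca$ccc  c
    5  aaaca$cccaaabaa  a
    6  aabaaaaaca$ccca  a
    7  aaca$cccaaabaaa  a
    8  abaaaaaca$cccaa  a
    9  aca$cccaaabaaaa  a
   10  baaaaaca$cccaaa  a
   11  ca$cccaaabaaaaa  a
   12  caaabaaaaaca$cc  c
   13  ccaaabaaaaaca$c  c
   14  cccaaabaaaaaca$  $

acbacaaaaaaacc$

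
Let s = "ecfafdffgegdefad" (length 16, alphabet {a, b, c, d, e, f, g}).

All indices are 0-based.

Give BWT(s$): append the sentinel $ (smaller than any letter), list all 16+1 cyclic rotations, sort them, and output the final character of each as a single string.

rank  rotation           last
    0  $ecfafdffgegdefad  d
    1  ad$ecfafdffgegdef  f
    2  afdffgegdefad$ecf  f
    3  cfafdffgegdefad$e  e
    4  d$ecfafdffgegdefa  a
    5  defad$ecfafdffgeg  g
    6  dffgegdefad$ecfaf  f
    7  ecfafdffgegdefad$  $
    8  efad$ecfafdffgegd  d
    9  egdefad$ecfafdffg  g
   10  fad$ecfafdffgegde  e
   11  fafdffgegdefad$ec  c
   12  fdffgegdefad$ecfa  a
   13  ffgegdefad$ecfafd  d
   14  fgegdefad$ecfafdf  f
   15  gdefad$ecfafdffge  e
   16  gegdefad$ecfafdff  f

dffeagf$dgecadfef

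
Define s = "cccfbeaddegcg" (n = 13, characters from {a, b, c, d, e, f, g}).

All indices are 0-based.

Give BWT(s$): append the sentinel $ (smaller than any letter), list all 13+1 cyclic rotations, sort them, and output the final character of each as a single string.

rank  rotation        last
    0  $cccfbeaddegcg  g
    1  addegcg$cccfbe  e
    2  beaddegcg$cccf  f
    3  cccfbeaddegcg$  $
    4  ccfbeaddegcg$c  c
    5  cfbeaddegcg$cc  c
    6  cg$cccfbeaddeg  g
    7  ddegcg$cccfbea  a
    8  degcg$cccfbead  d
    9  eaddegcg$cccfb  b
   10  egcg$cccfbeadd  d
   11  fbeaddegcg$ccc  c
   12  g$cccfbeaddegc  c
   13  gcg$cccfbeadde  e

gef$ccgadbdcce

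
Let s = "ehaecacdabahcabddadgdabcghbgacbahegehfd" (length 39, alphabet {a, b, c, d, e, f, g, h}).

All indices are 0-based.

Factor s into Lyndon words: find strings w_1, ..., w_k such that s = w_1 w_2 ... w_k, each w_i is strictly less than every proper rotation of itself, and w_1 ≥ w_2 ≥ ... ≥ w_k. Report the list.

["eh", "aec", "acd", "abahcabddadgdabcghbgacbahegehfd"]

emit factor 1: 'eh' (i=0, period=2)
emit factor 2: 'aec' (i=2, period=3)
emit factor 3: 'acd' (i=5, period=3)
emit factor 4: 'abahcabddadgdabcghbgacbahegehfd' (i=8, period=31)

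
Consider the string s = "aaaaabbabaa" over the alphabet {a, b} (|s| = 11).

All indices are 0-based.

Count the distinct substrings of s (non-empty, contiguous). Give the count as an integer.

48

sorted suffixes:
  #0 SA[0]=10  'a'
  #1 SA[1]=9  'aa'
  #2 SA[2]=0  'aaaaabbabaa'
  #3 SA[3]=1  'aaaabbabaa'
  #4 SA[4]=2  'aaabbabaa'
  #5 SA[5]=3  'aabbabaa'
  #6 SA[6]=7  'abaa'
  #7 SA[7]=4  'abbabaa'
  #8 SA[8]=8  'baa'
  #9 SA[9]=6  'babaa'
  #10 SA[10]=5  'bbabaa'

SA = [10, 9, 0, 1, 2, 3, 7, 4, 8, 6, 5]
i: (SA[i-1],SA[i]) lcp shared
  1: (10,9) 1 'a'
  2: (9,0) 2 'aa'
  3: (0,1) 4 'aaaa'
  4: (1,2) 3 'aaa'
  5: (2,3) 2 'aa'
  6: (3,7) 1 'a'
  7: (7,4) 2 'ab'
  8: (4,8) 0 ''
  9: (8,6) 2 'ba'
  10: (6,5) 1 'b'

n(n+1)/2 = 11·12/2 = 66
Σ LCP = 0 + 1 + 2 + 4 + 3 + 2 + 1 + 2 + 0 + 2 + 1 = 18
distinct = 66 − 18 = 48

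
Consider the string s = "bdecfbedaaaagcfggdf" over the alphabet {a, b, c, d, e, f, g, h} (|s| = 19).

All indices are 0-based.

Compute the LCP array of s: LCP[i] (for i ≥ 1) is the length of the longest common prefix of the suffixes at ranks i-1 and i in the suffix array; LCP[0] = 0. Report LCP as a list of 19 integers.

sorted suffixes:
  #0 SA[0]=8  'aaaagcfggdf'
  #1 SA[1]=9  'aaagcfggdf'
  #2 SA[2]=10  'aagcfggdf'
  #3 SA[3]=11  'agcfggdf'
  #4 SA[4]=0  'bdecfbedaaaagcfggdf'
  #5 SA[5]=5  'bedaaaagcfggdf'
  #6 SA[6]=3  'cfbedaaaagcfggdf'
  #7 SA[7]=13  'cfggdf'
  #8 SA[8]=7  'daaaagcfggdf'
  #9 SA[9]=1  'decfbedaaaagcfggdf'
  #10 SA[10]=17  'df'
  #11 SA[11]=2  'ecfbedaaaagcfggdf'
  #12 SA[12]=6  'edaaaagcfggdf'
  #13 SA[13]=18  'f'
  #14 SA[14]=4  'fbedaaaagcfggdf'
  #15 SA[15]=14  'fggdf'
  #16 SA[16]=12  'gcfggdf'
  #17 SA[17]=16  'gdf'
  #18 SA[18]=15  'ggdf'

SA = [8, 9, 10, 11, 0, 5, 3, 13, 7, 1, 17, 2, 6, 18, 4, 14, 12, 16, 15]
rank  pair      lcp
   1  s[8:],s[9:]  3  'aaa'
   2  s[9:],s[10:]  2  'aa'
   3  s[10:],s[11:]  1  'a'
   4  s[11:],s[0:]  0  ''
   5  s[0:],s[5:]  1  'b'
   6  s[5:],s[3:]  0  ''
   7  s[3:],s[13:]  2  'cf'
   8  s[13:],s[7:]  0  ''
   9  s[7:],s[1:]  1  'd'
  10  s[1:],s[17:]  1  'd'
  11  s[17:],s[2:]  0  ''
  12  s[2:],s[6:]  1  'e'
  13  s[6:],s[18:]  0  ''
  14  s[18:],s[4:]  1  'f'
  15  s[4:],s[14:]  1  'f'
  16  s[14:],s[12:]  0  ''
  17  s[12:],s[16:]  1  'g'
  18  s[16:],s[15:]  1  'g'

[0, 3, 2, 1, 0, 1, 0, 2, 0, 1, 1, 0, 1, 0, 1, 1, 0, 1, 1]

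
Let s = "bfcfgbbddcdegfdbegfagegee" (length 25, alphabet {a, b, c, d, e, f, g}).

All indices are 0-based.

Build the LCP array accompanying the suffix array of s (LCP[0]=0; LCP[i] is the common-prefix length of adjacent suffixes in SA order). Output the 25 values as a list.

rank→(start, suffix):
  0 → (19, 'agegee')
  1 → (5, 'bbddcdegfdbegfagegee')
  2 → (6, 'bddcdegfdbegfagegee')
  3 → (15, 'begfagegee')
  4 → (0, 'bfcfgbbddcdegfdbegfagegee')
  5 → (9, 'cdegfdbegfagegee')
  6 → (2, 'cfgbbddcdegfdbegfagegee')
  7 → (14, 'dbegfagegee')
  8 → (8, 'dcdegfdbegfagegee')
  9 → (7, 'ddcdegfdbegfagegee')
  10 → (10, 'degfdbegfagegee')
  11 → (24, 'e')
  12 → (23, 'ee')
  13 → (21, 'egee')
  14 → (16, 'egfagegee')
  15 → (11, 'egfdbegfagegee')
  16 → (18, 'fagegee')
  17 → (1, 'fcfgbbddcdegfdbegfagegee')
  18 → (13, 'fdbegfagegee')
  19 → (3, 'fgbbddcdegfdbegfagegee')
  20 → (4, 'gbbddcdegfdbegfagegee')
  21 → (22, 'gee')
  22 → (20, 'gegee')
  23 → (17, 'gfagegee')
  24 → (12, 'gfdbegfagegee')

SA = [19, 5, 6, 15, 0, 9, 2, 14, 8, 7, 10, 24, 23, 21, 16, 11, 18, 1, 13, 3, 4, 22, 20, 17, 12]
rank  pair      lcp
   1  s[19:],s[5:]  0  ''
   2  s[5:],s[6:]  1  'b'
   3  s[6:],s[15:]  1  'b'
   4  s[15:],s[0:]  1  'b'
   5  s[0:],s[9:]  0  ''
   6  s[9:],s[2:]  1  'c'
   7  s[2:],s[14:]  0  ''
   8  s[14:],s[8:]  1  'd'
   9  s[8:],s[7:]  1  'd'
  10  s[7:],s[10:]  1  'd'
  11  s[10:],s[24:]  0  ''
  12  s[24:],s[23:]  1  'e'
  13  s[23:],s[21:]  1  'e'
  14  s[21:],s[16:]  2  'eg'
  15  s[16:],s[11:]  3  'egf'
  16  s[11:],s[18:]  0  ''
  17  s[18:],s[1:]  1  'f'
  18  s[1:],s[13:]  1  'f'
  19  s[13:],s[3:]  1  'f'
  20  s[3:],s[4:]  0  ''
  21  s[4:],s[22:]  1  'g'
  22  s[22:],s[20:]  2  'ge'
  23  s[20:],s[17:]  1  'g'
  24  s[17:],s[12:]  2  'gf'

[0, 0, 1, 1, 1, 0, 1, 0, 1, 1, 1, 0, 1, 1, 2, 3, 0, 1, 1, 1, 0, 1, 2, 1, 2]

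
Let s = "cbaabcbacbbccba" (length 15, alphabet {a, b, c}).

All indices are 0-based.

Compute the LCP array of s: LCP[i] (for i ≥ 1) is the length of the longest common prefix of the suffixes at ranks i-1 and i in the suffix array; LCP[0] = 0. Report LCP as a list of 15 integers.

[0, 1, 1, 1, 0, 2, 2, 1, 1, 2, 0, 3, 3, 2, 1]

rank | idx | suffix
   0 |  14 | a
   1 |   2 | aabcbacbbccba
   2 |   3 | abcbacbbccba
   3 |   7 | acbbccba
   4 |  13 | ba
   5 |   1 | baabcbacbbccba
   6 |   6 | bacbbccba
   7 |   9 | bbccba
   8 |   4 | bcbacbbccba
   9 |  10 | bccba
  10 |  12 | cba
  11 |   0 | cbaabcbacbbccba
  12 |   5 | cbacbbccba
  13 |   8 | cbbccba
  14 |  11 | ccba

SA = [14, 2, 3, 7, 13, 1, 6, 9, 4, 10, 12, 0, 5, 8, 11]
i: (SA[i-1],SA[i]) lcp shared
  1: (14,2) 1 'a'
  2: (2,3) 1 'a'
  3: (3,7) 1 'a'
  4: (7,13) 0 ''
  5: (13,1) 2 'ba'
  6: (1,6) 2 'ba'
  7: (6,9) 1 'b'
  8: (9,4) 1 'b'
  9: (4,10) 2 'bc'
  10: (10,12) 0 ''
  11: (12,0) 3 'cba'
  12: (0,5) 3 'cba'
  13: (5,8) 2 'cb'
  14: (8,11) 1 'c'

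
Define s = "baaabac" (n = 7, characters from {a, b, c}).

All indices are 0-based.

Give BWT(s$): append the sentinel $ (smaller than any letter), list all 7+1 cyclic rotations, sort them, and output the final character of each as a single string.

rank  rotation  last
    0  $baaabac  c
    1  aaabac$b  b
    2  aabac$ba  a
    3  abac$baa  a
    4  ac$baaab  b
    5  baaabac$  $
    6  bac$baaa  a
    7  c$baaaba  a

cbaab$aa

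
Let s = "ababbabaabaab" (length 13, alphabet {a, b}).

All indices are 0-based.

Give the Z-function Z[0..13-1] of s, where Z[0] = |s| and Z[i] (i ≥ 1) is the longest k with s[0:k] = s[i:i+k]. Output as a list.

Z[0]=13
i=1: i≥r, start 0; Z[1]=0
i=2: i≥r, start 0; Z[2]=2 extend→box=[2,4)
i=3: min(r-i=1, Z[1]=0)=0; Z[3]=0
i=4: i≥r, start 0; Z[4]=0
i=5: i≥r, start 0; Z[5]=3 extend→box=[5,8)
i=6: min(r-i=2, Z[1]=0)=0; Z[6]=0
i=7: min(r-i=1, Z[2]=2)=1; Z[7]=1
i=8: i≥r, start 0; Z[8]=3 extend→box=[8,11)
i=9: min(r-i=2, Z[1]=0)=0; Z[9]=0
i=10: min(r-i=1, Z[2]=2)=1; Z[10]=1
i=11: i≥r, start 0; Z[11]=2 extend→box=[11,13)
i=12: min(r-i=1, Z[1]=0)=0; Z[12]=0

[13, 0, 2, 0, 0, 3, 0, 1, 3, 0, 1, 2, 0]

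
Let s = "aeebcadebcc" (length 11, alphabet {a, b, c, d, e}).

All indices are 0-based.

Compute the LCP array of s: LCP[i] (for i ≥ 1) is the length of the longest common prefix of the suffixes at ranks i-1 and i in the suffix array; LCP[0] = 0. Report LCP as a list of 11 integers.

[0, 1, 0, 2, 0, 1, 1, 0, 0, 3, 1]

rank→(start, suffix):
  0 → (5, 'adebcc')
  1 → (0, 'aeebcadebcc')
  2 → (3, 'bcadebcc')
  3 → (8, 'bcc')
  4 → (10, 'c')
  5 → (4, 'cadebcc')
  6 → (9, 'cc')
  7 → (6, 'debcc')
  8 → (2, 'ebcadebcc')
  9 → (7, 'ebcc')
  10 → (1, 'eebcadebcc')

SA = [5, 0, 3, 8, 10, 4, 9, 6, 2, 7, 1]
rank  pair      lcp
   1  s[5:],s[0:]  1  'a'
   2  s[0:],s[3:]  0  ''
   3  s[3:],s[8:]  2  'bc'
   4  s[8:],s[10:]  0  ''
   5  s[10:],s[4:]  1  'c'
   6  s[4:],s[9:]  1  'c'
   7  s[9:],s[6:]  0  ''
   8  s[6:],s[2:]  0  ''
   9  s[2:],s[7:]  3  'ebc'
  10  s[7:],s[1:]  1  'e'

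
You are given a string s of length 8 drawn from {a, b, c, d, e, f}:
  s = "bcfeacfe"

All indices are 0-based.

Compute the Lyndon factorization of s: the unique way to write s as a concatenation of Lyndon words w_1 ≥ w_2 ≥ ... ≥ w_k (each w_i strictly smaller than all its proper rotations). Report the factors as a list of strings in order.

["bcfe", "acfe"]

emit factor 1: 'bcfe' (i=0, period=4)
emit factor 2: 'acfe' (i=4, period=4)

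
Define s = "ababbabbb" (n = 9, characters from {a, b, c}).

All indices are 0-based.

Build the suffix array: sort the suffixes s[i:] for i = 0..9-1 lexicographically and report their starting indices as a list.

[0, 2, 5, 8, 1, 4, 7, 3, 6]

rank→(start, suffix):
  0 → (0, 'ababbabbb')
  1 → (2, 'abbabbb')
  2 → (5, 'abbb')
  3 → (8, 'b')
  4 → (1, 'babbabbb')
  5 → (4, 'babbb')
  6 → (7, 'bb')
  7 → (3, 'bbabbb')
  8 → (6, 'bbb')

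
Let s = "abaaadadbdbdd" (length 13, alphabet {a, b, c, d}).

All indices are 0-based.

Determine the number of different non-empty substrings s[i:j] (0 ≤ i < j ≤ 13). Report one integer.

76

sorted suffixes:
  #0 SA[0]=2  'aaadadbdbdd'
  #1 SA[1]=3  'aadadbdbdd'
  #2 SA[2]=0  'abaaadadbdbdd'
  #3 SA[3]=4  'adadbdbdd'
  #4 SA[4]=6  'adbdbdd'
  #5 SA[5]=1  'baaadadbdbdd'
  #6 SA[6]=8  'bdbdd'
  #7 SA[7]=10  'bdd'
  #8 SA[8]=12  'd'
  #9 SA[9]=5  'dadbdbdd'
  #10 SA[10]=7  'dbdbdd'
  #11 SA[11]=9  'dbdd'
  #12 SA[12]=11  'dd'

SA = [2, 3, 0, 4, 6, 1, 8, 10, 12, 5, 7, 9, 11]
[i] adj suffixes → lcp
  [1] 2/3 → 2 ('aa')
  [2] 3/0 → 1 ('a')
  [3] 0/4 → 1 ('a')
  [4] 4/6 → 2 ('ad')
  [5] 6/1 → 0 ('')
  [6] 1/8 → 1 ('b')
  [7] 8/10 → 2 ('bd')
  [8] 10/12 → 0 ('')
  [9] 12/5 → 1 ('d')
  [10] 5/7 → 1 ('d')
  [11] 7/9 → 3 ('dbd')
  [12] 9/11 → 1 ('d')

n(n+1)/2 = 13·14/2 = 91
Σ LCP = 0 + 2 + 1 + 1 + 2 + 0 + 1 + 2 + 0 + 1 + 1 + 3 + 1 = 15
distinct = 91 − 15 = 76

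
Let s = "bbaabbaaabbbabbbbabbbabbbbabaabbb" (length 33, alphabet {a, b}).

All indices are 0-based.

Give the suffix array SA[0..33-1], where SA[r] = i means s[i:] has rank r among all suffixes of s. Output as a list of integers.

rank→(start, suffix):
  0 → (6, 'aaabbbabbbbabbbabbbbabaabbb')
  1 → (2, 'aabbaaabbbabbbbabbbabbbbabaabbb')
  2 → (28, 'aabbb')
  3 → (7, 'aabbbabbbbabbbabbbbabaabbb')
  4 → (26, 'abaabbb')
  5 → (3, 'abbaaabbbabbbbabbbabbbbabaabbb')
  6 → (29, 'abbb')
  7 → (17, 'abbbabbbbabaabbb')
  8 → (8, 'abbbabbbbabbbabbbbabaabbb')
  9 → (21, 'abbbbabaabbb')
  10 → (12, 'abbbbabbbabbbbabaabbb')
  11 → (32, 'b')
  12 → (5, 'baaabbbabbbbabbbabbbbabaabbb')
  13 → (1, 'baabbaaabbbabbbbabbbabbbbabaabbb')
  14 → (27, 'baabbb')
  15 → (25, 'babaabbb')
  16 → (16, 'babbbabbbbabaabbb')
  17 → (20, 'babbbbabaabbb')
  18 → (11, 'babbbbabbbabbbbabaabbb')
  19 → (31, 'bb')
  20 → (4, 'bbaaabbbabbbbabbbabbbbabaabbb')
  21 → (0, 'bbaabbaaabbbabbbbabbbabbbbabaabbb')
  22 → (24, 'bbabaabbb')
  23 → (15, 'bbabbbabbbbabaabbb')
  24 → (19, 'bbabbbbabaabbb')
  25 → (10, 'bbabbbbabbbabbbbabaabbb')
  26 → (30, 'bbb')
  27 → (23, 'bbbabaabbb')
  28 → (14, 'bbbabbbabbbbabaabbb')
  29 → (18, 'bbbabbbbabaabbb')
  30 → (9, 'bbbabbbbabbbabbbbabaabbb')
  31 → (22, 'bbbbabaabbb')
  32 → (13, 'bbbbabbbabbbbabaabbb')

[6, 2, 28, 7, 26, 3, 29, 17, 8, 21, 12, 32, 5, 1, 27, 25, 16, 20, 11, 31, 4, 0, 24, 15, 19, 10, 30, 23, 14, 18, 9, 22, 13]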